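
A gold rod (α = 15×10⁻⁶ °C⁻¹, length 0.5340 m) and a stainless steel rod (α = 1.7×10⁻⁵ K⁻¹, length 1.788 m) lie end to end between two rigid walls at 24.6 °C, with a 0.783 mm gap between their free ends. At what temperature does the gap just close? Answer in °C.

T = 45.0 °C

Gap closes when ΔL₁ + ΔL₂ = 0.783 mm = 7.83×10⁻⁴ m
(α₁L₁ + α₂L₂)ΔT = g
α₁L₁ + α₂L₂ = 15×10⁻⁶×0.5340 + 1.7×10⁻⁵×1.788 = 3.8406×10⁻⁵ m/K
ΔT = 7.83×10⁻⁴ / 3.8406×10⁻⁵ = 20.387 K
T = 24.6 + 20.387 = 44.987 °C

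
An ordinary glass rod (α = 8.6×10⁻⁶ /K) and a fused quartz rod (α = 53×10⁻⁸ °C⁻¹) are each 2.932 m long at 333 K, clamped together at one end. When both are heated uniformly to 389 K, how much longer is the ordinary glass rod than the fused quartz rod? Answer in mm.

1.33 mm

ΔT = 56 K
ordinary glass: ΔL = 8.6×10⁻⁶ × 2.932 m × 56 = 1.4121×10⁻³ m = 1.4121 mm
fused quartz: ΔL = 53×10⁻⁸ × 2.932 m × 56 = 8.7022×10⁻⁵ m = 0.087022 mm
difference = 1.4121 − 0.087022 = 1.325078 mm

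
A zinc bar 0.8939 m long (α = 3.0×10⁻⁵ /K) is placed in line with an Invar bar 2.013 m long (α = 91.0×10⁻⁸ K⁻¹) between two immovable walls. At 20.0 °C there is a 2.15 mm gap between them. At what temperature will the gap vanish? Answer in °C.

T = 95.0 °C

α₁L₁ = 2.6817×10⁻⁵ m/K, α₂L₂ = 1.83183×10⁻⁶ m/K → total 2.864883×10⁻⁵ m/K
ΔT = g/(α₁L₁+α₂L₂) = 2.15×10⁻³ / 2.864883×10⁻⁵ = 75.047 K
T = 20.0 + 75.047 = 95.047 °C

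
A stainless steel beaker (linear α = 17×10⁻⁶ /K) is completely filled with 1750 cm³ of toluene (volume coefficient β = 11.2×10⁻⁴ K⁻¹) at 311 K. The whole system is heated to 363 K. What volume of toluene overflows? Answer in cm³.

97.3 cm³

The beaker also expands: β_container ≈ 3α = 5.1×10⁻⁵ /K
Net overflow = V₀(β_liq − 3α_cont)ΔT
β − 3α = 1.12×10⁻³ − 5.1×10⁻⁵ = 1.069×10⁻³ /K; ΔT = 52 K
ΔV = 1750 × 1.069×10⁻³ × 52 = 97.3 cm³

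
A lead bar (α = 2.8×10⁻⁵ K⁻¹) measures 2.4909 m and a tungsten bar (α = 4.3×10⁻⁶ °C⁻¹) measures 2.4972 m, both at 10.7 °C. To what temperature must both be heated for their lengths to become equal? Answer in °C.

Equal length when α₁L₁ΔT − α₂L₂ΔT = L₂ − L₁ = 6.30×10⁻³ m
α₁L₁ = 6.97452×10⁻⁵, α₂L₂ = 1.073796×10⁻⁵ → Δ(αL) = 5.900724×10⁻⁵ m/K
ΔT = 6.30×10⁻³ / 5.900724×10⁻⁵ = 106.767 K, so T = 10.7 + 106.767 = 117.467 °C

T = 117.5 °C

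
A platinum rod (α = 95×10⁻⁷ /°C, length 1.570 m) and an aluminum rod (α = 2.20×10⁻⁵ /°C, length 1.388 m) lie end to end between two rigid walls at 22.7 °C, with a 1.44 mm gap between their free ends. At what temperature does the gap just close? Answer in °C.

α₁L₁ = 1.4915×10⁻⁵ m/K, α₂L₂ = 3.0536×10⁻⁵ m/K → total 4.5451×10⁻⁵ m/K
ΔT = g/(α₁L₁+α₂L₂) = 1.44×10⁻³ / 4.5451×10⁻⁵ = 31.682 K
T = 22.7 + 31.682 = 54.382 °C

T = 54.4 °C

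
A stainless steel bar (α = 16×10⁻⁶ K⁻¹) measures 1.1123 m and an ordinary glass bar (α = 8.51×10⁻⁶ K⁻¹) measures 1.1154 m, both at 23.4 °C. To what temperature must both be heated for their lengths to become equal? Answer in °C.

Equal length when α₁L₁ΔT − α₂L₂ΔT = L₂ − L₁ = 3.10×10⁻³ m
α₁L₁ = 1.77968×10⁻⁵, α₂L₂ = 9.492054×10⁻⁶ → Δ(αL) = 8.304746×10⁻⁶ m/K
ΔT = 3.10×10⁻³ / 8.304746×10⁻⁶ = 373.281 K, so T = 23.4 + 373.281 = 396.681 °C

T = 396.7 °C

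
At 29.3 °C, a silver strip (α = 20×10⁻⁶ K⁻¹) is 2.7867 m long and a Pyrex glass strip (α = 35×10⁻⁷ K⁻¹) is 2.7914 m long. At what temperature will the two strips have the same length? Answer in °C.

T = 131.6 °C

Equal length when α₁L₁ΔT − α₂L₂ΔT = L₂ − L₁ = 4.70×10⁻³ m
α₁L₁ = 5.5734×10⁻⁵, α₂L₂ = 9.7699×10⁻⁶ → Δ(αL) = 4.59641×10⁻⁵ m/K
ΔT = 4.70×10⁻³ / 4.59641×10⁻⁵ = 102.254 K, so T = 29.3 + 102.254 = 131.554 °C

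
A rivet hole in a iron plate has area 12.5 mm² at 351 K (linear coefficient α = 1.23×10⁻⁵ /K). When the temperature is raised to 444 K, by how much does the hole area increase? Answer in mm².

ΔA = 0.0286 mm²

Area coefficient ≈ 2α; |ΔT| = 93 K
ΔA = 2αA₀ΔT = 2(1.23×10⁻⁵)(12.5)(93) = 0.0286 mm²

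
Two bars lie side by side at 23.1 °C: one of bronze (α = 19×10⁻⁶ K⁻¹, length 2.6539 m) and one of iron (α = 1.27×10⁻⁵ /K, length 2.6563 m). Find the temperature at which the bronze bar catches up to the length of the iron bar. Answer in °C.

L₁(1 + α₁ΔT) = L₂(1 + α₂ΔT) ⇒ ΔT = (L₂ − L₁)/(α₁L₁ − α₂L₂)
L₂ − L₁ = 2.6563 − 2.6539 = 2.40×10⁻³ m
α₁L₁ − α₂L₂ = 19×10⁻⁶×2.6539 − 1.27×10⁻⁵×2.6563 = 1.668909×10⁻⁵ m/K
ΔT = 2.40×10⁻³ / 1.668909×10⁻⁵ = 143.807 K
T = 23.1 + 143.807 = 166.907 °C

T = 166.9 °C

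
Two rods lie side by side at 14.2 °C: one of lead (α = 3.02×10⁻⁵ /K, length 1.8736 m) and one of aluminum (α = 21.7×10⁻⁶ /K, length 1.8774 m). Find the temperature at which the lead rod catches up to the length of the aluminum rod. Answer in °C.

L₁(1 + α₁ΔT) = L₂(1 + α₂ΔT) ⇒ ΔT = (L₂ − L₁)/(α₁L₁ − α₂L₂)
L₂ − L₁ = 1.8774 − 1.8736 = 3.80×10⁻³ m
α₁L₁ − α₂L₂ = 3.02×10⁻⁵×1.8736 − 21.7×10⁻⁶×1.8774 = 1.584314×10⁻⁵ m/K
ΔT = 3.80×10⁻³ / 1.584314×10⁻⁵ = 239.851 K
T = 14.2 + 239.851 = 254.051 °C

T = 254.1 °C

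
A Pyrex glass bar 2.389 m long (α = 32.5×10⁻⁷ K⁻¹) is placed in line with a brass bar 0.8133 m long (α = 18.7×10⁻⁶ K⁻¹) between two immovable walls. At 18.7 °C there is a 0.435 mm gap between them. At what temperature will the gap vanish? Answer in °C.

Gap closes when ΔL₁ + ΔL₂ = 0.435 mm = 4.35×10⁻⁴ m
(α₁L₁ + α₂L₂)ΔT = g
α₁L₁ + α₂L₂ = 32.5×10⁻⁷×2.389 + 18.7×10⁻⁶×0.8133 = 2.297296×10⁻⁵ m/K
ΔT = 4.35×10⁻⁴ / 2.297296×10⁻⁵ = 18.935 K
T = 18.7 + 18.935 = 37.635 °C

T = 37.6 °C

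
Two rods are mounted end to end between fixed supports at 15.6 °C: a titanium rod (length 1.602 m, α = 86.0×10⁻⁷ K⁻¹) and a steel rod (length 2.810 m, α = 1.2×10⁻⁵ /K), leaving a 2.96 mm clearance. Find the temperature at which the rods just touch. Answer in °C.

α₁L₁ = 1.37772×10⁻⁵ m/K, α₂L₂ = 3.372×10⁻⁵ m/K → total 4.74972×10⁻⁵ m/K
ΔT = g/(α₁L₁+α₂L₂) = 2.96×10⁻³ / 4.74972×10⁻⁵ = 62.319 K
T = 15.6 + 62.319 = 77.919 °C

T = 77.9 °C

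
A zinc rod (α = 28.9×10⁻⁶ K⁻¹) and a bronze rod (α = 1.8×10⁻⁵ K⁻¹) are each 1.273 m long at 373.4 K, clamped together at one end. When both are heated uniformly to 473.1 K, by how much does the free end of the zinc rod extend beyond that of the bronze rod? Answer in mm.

1.38 mm

ΔT = 99.7 K
zinc: ΔL = 28.9×10⁻⁶ × 1.273 m × 99.7 = 3.6679×10⁻³ m = 3.6679 mm
bronze: ΔL = 1.8×10⁻⁵ × 1.273 m × 99.7 = 2.2845×10⁻³ m = 2.2845 mm
difference = 3.6679 − 2.2845 = 1.3834 mm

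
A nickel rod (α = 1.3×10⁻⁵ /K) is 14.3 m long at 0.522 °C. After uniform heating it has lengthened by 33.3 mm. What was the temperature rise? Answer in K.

ΔL = αL₀ΔT ⇒ ΔT = ΔL / (αL₀)
ΔT = 33.3×10⁻³ m / (1.3×10⁻⁵ × 14.3 m) = 179.13 K

ΔT = 179 K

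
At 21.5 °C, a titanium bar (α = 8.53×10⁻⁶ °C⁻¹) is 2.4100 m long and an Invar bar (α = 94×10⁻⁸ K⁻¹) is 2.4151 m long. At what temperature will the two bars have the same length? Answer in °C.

T = 300.4 °C

Equal length when α₁L₁ΔT − α₂L₂ΔT = L₂ − L₁ = 5.10×10⁻³ m
α₁L₁ = 2.05573×10⁻⁵, α₂L₂ = 2.270194×10⁻⁶ → Δ(αL) = 1.8287106×10⁻⁵ m/K
ΔT = 5.10×10⁻³ / 1.8287106×10⁻⁵ = 278.885 K, so T = 21.5 + 278.885 = 300.385 °C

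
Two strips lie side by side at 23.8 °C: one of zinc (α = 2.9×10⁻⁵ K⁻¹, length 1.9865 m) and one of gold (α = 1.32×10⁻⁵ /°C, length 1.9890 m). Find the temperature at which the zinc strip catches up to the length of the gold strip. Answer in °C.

L₁(1 + α₁ΔT) = L₂(1 + α₂ΔT) ⇒ ΔT = (L₂ − L₁)/(α₁L₁ − α₂L₂)
L₂ − L₁ = 1.9890 − 1.9865 = 2.50×10⁻³ m
α₁L₁ − α₂L₂ = 2.9×10⁻⁵×1.9865 − 1.32×10⁻⁵×1.9890 = 3.13537×10⁻⁵ m/K
ΔT = 2.50×10⁻³ / 3.13537×10⁻⁵ = 79.735 K
T = 23.8 + 79.735 = 103.535 °C

T = 103.5 °C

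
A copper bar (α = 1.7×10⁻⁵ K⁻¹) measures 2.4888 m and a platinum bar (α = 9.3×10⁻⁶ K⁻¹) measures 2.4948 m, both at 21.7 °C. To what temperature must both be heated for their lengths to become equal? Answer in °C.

L₁(1 + α₁ΔT) = L₂(1 + α₂ΔT) ⇒ ΔT = (L₂ − L₁)/(α₁L₁ − α₂L₂)
L₂ − L₁ = 2.4948 − 2.4888 = 6.00×10⁻³ m
α₁L₁ − α₂L₂ = 1.7×10⁻⁵×2.4888 − 9.3×10⁻⁶×2.4948 = 1.910796×10⁻⁵ m/K
ΔT = 6.00×10⁻³ / 1.910796×10⁻⁵ = 314.005 K
T = 21.7 + 314.005 = 335.705 °C

T = 335.7 °C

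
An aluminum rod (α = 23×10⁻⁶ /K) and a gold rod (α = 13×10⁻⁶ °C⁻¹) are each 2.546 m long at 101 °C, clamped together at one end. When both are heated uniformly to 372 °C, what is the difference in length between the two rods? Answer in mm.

6.90 mm

ΔT = 271 K
aluminum: ΔL = 23×10⁻⁶ × 2.546 m × 271 = 1.5869×10⁻² m = 15.869 mm
gold: ΔL = 13×10⁻⁶ × 2.546 m × 271 = 8.9696×10⁻³ m = 8.9696 mm
difference = 15.869 − 8.9696 = 6.8994 mm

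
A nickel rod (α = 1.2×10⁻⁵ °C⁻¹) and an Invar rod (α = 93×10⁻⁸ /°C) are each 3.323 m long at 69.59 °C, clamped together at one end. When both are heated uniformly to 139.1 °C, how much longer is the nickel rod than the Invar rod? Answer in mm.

2.56 mm

ΔT = 69.51 K
nickel: ΔL = 1.2×10⁻⁵ × 3.323 m × 69.51 = 2.7718×10⁻³ m = 2.7718 mm
Invar: ΔL = 93×10⁻⁸ × 3.323 m × 69.51 = 2.1481×10⁻⁴ m = 0.21481 mm
difference = 2.7718 − 0.21481 = 2.55699 mm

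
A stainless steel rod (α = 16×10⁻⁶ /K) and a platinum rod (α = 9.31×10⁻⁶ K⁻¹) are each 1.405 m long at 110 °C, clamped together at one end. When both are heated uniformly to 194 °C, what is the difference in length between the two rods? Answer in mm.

0.790 mm

ΔT = 84 K
stainless steel: ΔL = 16×10⁻⁶ × 1.405 m × 84 = 1.8883×10⁻³ m = 1.8883 mm
platinum: ΔL = 9.31×10⁻⁶ × 1.405 m × 84 = 1.0988×10⁻³ m = 1.0988 mm
difference = 1.8883 − 1.0988 = 0.7895 mm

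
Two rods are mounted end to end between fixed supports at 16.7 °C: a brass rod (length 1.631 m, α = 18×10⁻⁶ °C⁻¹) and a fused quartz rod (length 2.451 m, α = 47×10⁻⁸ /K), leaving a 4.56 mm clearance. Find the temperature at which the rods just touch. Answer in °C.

T = 166 °C

α₁L₁ = 2.9358×10⁻⁵ m/K, α₂L₂ = 1.15197×10⁻⁶ m/K → total 3.050997×10⁻⁵ m/K
ΔT = g/(α₁L₁+α₂L₂) = 4.56×10⁻³ / 3.050997×10⁻⁵ = 149.46 K
T = 16.7 + 149.46 = 166.16 °C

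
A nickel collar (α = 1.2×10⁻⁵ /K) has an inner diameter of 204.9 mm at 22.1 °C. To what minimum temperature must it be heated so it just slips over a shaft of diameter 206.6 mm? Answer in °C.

Required Δd = 206.6 − 204.9 = 1.7 mm
Δd = αd₀ΔT ⇒ ΔT = Δd/(αd₀) = 1.7 / (1.2×10⁻⁵ × 204.9) = 691.39 K
T_min = 22.1 + 691.39 = 713.49 °C

T = 713 °C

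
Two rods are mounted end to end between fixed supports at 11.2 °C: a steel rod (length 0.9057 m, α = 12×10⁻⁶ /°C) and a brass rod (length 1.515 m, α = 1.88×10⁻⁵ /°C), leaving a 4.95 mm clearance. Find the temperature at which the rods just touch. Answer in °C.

T = 137 °C

Gap closes when ΔL₁ + ΔL₂ = 4.95 mm = 4.95×10⁻³ m
(α₁L₁ + α₂L₂)ΔT = g
α₁L₁ + α₂L₂ = 12×10⁻⁶×0.9057 + 1.88×10⁻⁵×1.515 = 3.93504×10⁻⁵ m/K
ΔT = 4.95×10⁻³ / 3.93504×10⁻⁵ = 125.79 K
T = 11.2 + 125.79 = 136.99 °C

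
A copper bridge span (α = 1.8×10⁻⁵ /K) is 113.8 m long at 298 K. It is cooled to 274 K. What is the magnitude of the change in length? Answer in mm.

ΔL = 49.2 mm

|ΔT| = |274 − 298| = 24 K
ΔL = αL₀ΔT = (1.8×10⁻⁵)(113.8)(24) = 4.92×10⁻² m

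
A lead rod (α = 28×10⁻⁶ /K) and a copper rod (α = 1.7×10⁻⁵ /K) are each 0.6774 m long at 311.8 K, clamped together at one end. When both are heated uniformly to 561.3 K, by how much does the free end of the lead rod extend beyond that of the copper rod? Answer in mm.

1.86 mm

ΔT = 249.5 K
lead: ΔL = 28×10⁻⁶ × 0.6774 m × 249.5 = 4.7323×10⁻³ m = 4.7323 mm
copper: ΔL = 1.7×10⁻⁵ × 0.6774 m × 249.5 = 2.8732×10⁻³ m = 2.8732 mm
difference = 4.7323 − 2.8732 = 1.8591 mm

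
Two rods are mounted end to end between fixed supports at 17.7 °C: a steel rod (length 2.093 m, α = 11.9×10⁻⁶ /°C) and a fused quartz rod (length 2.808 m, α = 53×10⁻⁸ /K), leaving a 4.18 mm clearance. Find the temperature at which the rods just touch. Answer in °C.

Gap closes when ΔL₁ + ΔL₂ = 4.18 mm = 4.18×10⁻³ m
(α₁L₁ + α₂L₂)ΔT = g
α₁L₁ + α₂L₂ = 11.9×10⁻⁶×2.093 + 53×10⁻⁸×2.808 = 2.639494×10⁻⁵ m/K
ΔT = 4.18×10⁻³ / 2.639494×10⁻⁵ = 158.36 K
T = 17.7 + 158.36 = 176.06 °C

T = 176 °C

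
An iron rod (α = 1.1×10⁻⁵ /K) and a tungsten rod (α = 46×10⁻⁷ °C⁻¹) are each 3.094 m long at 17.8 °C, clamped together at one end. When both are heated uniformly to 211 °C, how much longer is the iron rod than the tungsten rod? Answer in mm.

3.83 mm

ΔT = 193.2 K
iron: ΔL = 1.1×10⁻⁵ × 3.094 m × 193.2 = 6.5754×10⁻³ m = 6.5754 mm
tungsten: ΔL = 46×10⁻⁷ × 3.094 m × 193.2 = 2.7497×10⁻³ m = 2.7497 mm
difference = 6.5754 − 2.7497 = 3.8257 mm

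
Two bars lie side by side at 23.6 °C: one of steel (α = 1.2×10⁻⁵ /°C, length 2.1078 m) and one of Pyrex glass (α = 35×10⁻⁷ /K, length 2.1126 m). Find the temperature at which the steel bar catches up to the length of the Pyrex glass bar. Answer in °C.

T = 291.8 °C

L₁(1 + α₁ΔT) = L₂(1 + α₂ΔT) ⇒ ΔT = (L₂ − L₁)/(α₁L₁ − α₂L₂)
L₂ − L₁ = 2.1126 − 2.1078 = 4.80×10⁻³ m
α₁L₁ − α₂L₂ = 1.2×10⁻⁵×2.1078 − 35×10⁻⁷×2.1126 = 1.78995×10⁻⁵ m/K
ΔT = 4.80×10⁻³ / 1.78995×10⁻⁵ = 268.164 K
T = 23.6 + 268.164 = 291.764 °C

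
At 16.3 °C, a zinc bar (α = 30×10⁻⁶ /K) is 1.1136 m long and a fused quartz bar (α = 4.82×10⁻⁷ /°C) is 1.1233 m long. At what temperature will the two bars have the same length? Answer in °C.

T = 311.4 °C

Equal length when α₁L₁ΔT − α₂L₂ΔT = L₂ − L₁ = 9.70×10⁻³ m
α₁L₁ = 3.3408×10⁻⁵, α₂L₂ = 5.414306×10⁻⁷ → Δ(αL) = 3.28665694×10⁻⁵ m/K
ΔT = 9.70×10⁻³ / 3.28665694×10⁻⁵ = 295.133 K, so T = 16.3 + 295.133 = 311.433 °C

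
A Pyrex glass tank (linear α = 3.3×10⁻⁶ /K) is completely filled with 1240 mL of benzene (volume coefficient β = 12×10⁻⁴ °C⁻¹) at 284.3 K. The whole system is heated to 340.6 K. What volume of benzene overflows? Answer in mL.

83.1 mL

The tank also expands: β_container ≈ 3α = 9.9×10⁻⁶ /K
Net overflow = V₀(β_liq − 3α_cont)ΔT
β − 3α = 1.20×10⁻³ − 9.9×10⁻⁶ = 1.1901×10⁻³ /K; ΔT = 56.3 K
ΔV = 1240 × 1.1901×10⁻³ × 56.3 = 83.1 mL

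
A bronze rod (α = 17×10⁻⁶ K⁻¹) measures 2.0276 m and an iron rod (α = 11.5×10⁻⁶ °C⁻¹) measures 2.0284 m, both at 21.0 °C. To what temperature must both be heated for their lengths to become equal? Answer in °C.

L₁(1 + α₁ΔT) = L₂(1 + α₂ΔT) ⇒ ΔT = (L₂ − L₁)/(α₁L₁ − α₂L₂)
L₂ − L₁ = 2.0284 − 2.0276 = 8.00×10⁻⁴ m
α₁L₁ − α₂L₂ = 17×10⁻⁶×2.0276 − 11.5×10⁻⁶×2.0284 = 1.11426×10⁻⁵ m/K
ΔT = 8.00×10⁻⁴ / 1.11426×10⁻⁵ = 71.7965 K
T = 21.0 + 71.7965 = 92.7965 °C

T = 92.80 °C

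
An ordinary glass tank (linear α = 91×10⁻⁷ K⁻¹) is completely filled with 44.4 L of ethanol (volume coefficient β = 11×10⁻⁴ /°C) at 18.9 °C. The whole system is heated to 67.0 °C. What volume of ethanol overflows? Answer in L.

2.29 L

The tank also expands: β_container ≈ 3α = 2.73×10⁻⁵ /K
Net overflow = V₀(β_liq − 3α_cont)ΔT
β − 3α = 1.10×10⁻³ − 2.73×10⁻⁵ = 1.0727×10⁻³ /K; ΔT = 48.1 K
ΔV = 44.4 × 1.0727×10⁻³ × 48.1 = 2.29 L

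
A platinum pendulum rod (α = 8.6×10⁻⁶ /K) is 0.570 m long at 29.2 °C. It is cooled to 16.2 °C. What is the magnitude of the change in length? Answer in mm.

|ΔT| = |16.2 − 29.2| = 13.0 K
ΔL = αL₀ΔT = (8.6×10⁻⁶)(0.570)(13.0) = 6.37×10⁻⁵ m

ΔL = 0.0637 mm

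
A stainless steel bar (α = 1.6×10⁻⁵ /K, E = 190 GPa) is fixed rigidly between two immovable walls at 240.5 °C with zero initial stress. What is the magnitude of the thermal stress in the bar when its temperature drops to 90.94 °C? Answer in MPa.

σ = 455 MPa

Fully constrained: the free strain ε = αΔT is blocked, so σ = Eε = EαΔT.
|ΔT| = 149.56 K
σ = 190×10⁹ × 1.6×10⁻⁵ × 149.56 = 4.55×10⁸ Pa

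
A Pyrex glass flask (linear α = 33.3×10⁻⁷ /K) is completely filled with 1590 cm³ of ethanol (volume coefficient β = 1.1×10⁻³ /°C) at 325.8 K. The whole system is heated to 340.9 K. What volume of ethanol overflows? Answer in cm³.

The flask also expands: β_container ≈ 3α = 9.99×10⁻⁶ /K
Net overflow = V₀(β_liq − 3α_cont)ΔT
β − 3α = 1.10×10⁻³ − 9.99×10⁻⁶ = 1.09001×10⁻³ /K; ΔT = 15.1 K
ΔV = 1590 × 1.09001×10⁻³ × 15.1 = 26.2 cm³

26.2 cm³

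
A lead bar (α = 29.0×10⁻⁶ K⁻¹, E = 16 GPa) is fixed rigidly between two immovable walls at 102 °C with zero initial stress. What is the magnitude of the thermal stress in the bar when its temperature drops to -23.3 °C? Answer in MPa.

Fully constrained: the free strain ε = αΔT is blocked, so σ = Eε = EαΔT.
|ΔT| = 125.3 K
σ = 16.0×10⁹ × 29.0×10⁻⁶ × 125.3 = 5.81×10⁷ Pa

σ = 58.1 MPa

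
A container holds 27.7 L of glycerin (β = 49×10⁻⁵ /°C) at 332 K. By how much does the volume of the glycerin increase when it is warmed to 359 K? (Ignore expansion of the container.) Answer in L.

|ΔT| = |359 − 332| = 27 K
ΔV = βV₀ΔT = (49×10⁻⁵)(27.7)(27) = 0.366 L

ΔV = 0.366 L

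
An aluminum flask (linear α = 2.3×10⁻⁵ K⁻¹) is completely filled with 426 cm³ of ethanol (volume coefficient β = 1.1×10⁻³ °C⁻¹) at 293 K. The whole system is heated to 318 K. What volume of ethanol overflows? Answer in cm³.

11.0 cm³

The flask also expands: β_container ≈ 3α = 6.9×10⁻⁵ /K
Net overflow = V₀(β_liq − 3α_cont)ΔT
β − 3α = 1.10×10⁻³ − 6.9×10⁻⁵ = 1.031×10⁻³ /K; ΔT = 25 K
ΔV = 426 × 1.031×10⁻³ × 25 = 11.0 cm³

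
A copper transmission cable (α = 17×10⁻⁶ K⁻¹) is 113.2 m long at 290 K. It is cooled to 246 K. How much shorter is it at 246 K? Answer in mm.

|ΔT| = |246 − 290| = 44 K
ΔL = αL₀ΔT = (17×10⁻⁶)(113.2)(44) = 8.47×10⁻² m

ΔL = 84.7 mm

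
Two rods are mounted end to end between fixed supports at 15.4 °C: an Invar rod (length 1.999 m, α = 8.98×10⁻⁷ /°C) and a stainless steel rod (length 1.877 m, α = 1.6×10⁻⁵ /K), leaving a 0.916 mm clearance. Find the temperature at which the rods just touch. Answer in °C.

T = 44.2 °C

Gap closes when ΔL₁ + ΔL₂ = 0.916 mm = 9.16×10⁻⁴ m
(α₁L₁ + α₂L₂)ΔT = g
α₁L₁ + α₂L₂ = 8.98×10⁻⁷×1.999 + 1.6×10⁻⁵×1.877 = 3.1827102×10⁻⁵ m/K
ΔT = 9.16×10⁻⁴ / 3.1827102×10⁻⁵ = 28.781 K
T = 15.4 + 28.781 = 44.181 °C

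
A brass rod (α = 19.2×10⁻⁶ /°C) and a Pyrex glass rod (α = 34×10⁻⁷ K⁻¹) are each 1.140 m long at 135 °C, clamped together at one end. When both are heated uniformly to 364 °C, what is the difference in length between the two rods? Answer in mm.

ΔT = 229 K
brass: ΔL = 19.2×10⁻⁶ × 1.140 m × 229 = 5.0124×10⁻³ m = 5.0124 mm
Pyrex glass: ΔL = 34×10⁻⁷ × 1.140 m × 229 = 8.8760×10⁻⁴ m = 0.88760 mm
difference = 5.0124 − 0.88760 = 4.1248 mm

4.12 mm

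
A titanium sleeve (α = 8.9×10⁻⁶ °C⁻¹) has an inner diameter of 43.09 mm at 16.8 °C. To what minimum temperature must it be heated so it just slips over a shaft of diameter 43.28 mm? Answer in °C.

T = 512 °C

Required Δd = 43.28 − 43.09 = 0.19 mm
Δd = αd₀ΔT ⇒ ΔT = Δd/(αd₀) = 0.19 / (8.9×10⁻⁶ × 43.09) = 495.44 K
T_min = 16.8 + 495.44 = 512.24 °C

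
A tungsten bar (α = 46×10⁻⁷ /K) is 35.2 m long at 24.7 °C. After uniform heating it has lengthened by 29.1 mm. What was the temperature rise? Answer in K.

ΔL = αL₀ΔT ⇒ ΔT = ΔL / (αL₀)
ΔT = 29.1×10⁻³ m / (46×10⁻⁷ × 35.2 m) = 179.72 K

ΔT = 180 K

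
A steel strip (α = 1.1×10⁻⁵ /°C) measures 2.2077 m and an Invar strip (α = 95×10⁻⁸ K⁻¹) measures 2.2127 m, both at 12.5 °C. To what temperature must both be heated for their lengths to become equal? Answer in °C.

L₁(1 + α₁ΔT) = L₂(1 + α₂ΔT) ⇒ ΔT = (L₂ − L₁)/(α₁L₁ − α₂L₂)
L₂ − L₁ = 2.2127 − 2.2077 = 5.00×10⁻³ m
α₁L₁ − α₂L₂ = 1.1×10⁻⁵×2.2077 − 95×10⁻⁸×2.2127 = 2.2182635×10⁻⁵ m/K
ΔT = 5.00×10⁻³ / 2.2182635×10⁻⁵ = 225.402 K
T = 12.5 + 225.402 = 237.902 °C

T = 237.9 °C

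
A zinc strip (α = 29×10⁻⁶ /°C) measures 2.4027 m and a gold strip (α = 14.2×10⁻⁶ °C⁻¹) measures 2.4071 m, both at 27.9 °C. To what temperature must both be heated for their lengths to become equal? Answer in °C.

T = 151.9 °C

Equal length when α₁L₁ΔT − α₂L₂ΔT = L₂ − L₁ = 4.40×10⁻³ m
α₁L₁ = 6.96783×10⁻⁵, α₂L₂ = 3.418082×10⁻⁵ → Δ(αL) = 3.549748×10⁻⁵ m/K
ΔT = 4.40×10⁻³ / 3.549748×10⁻⁵ = 123.952 K, so T = 27.9 + 123.952 = 151.852 °C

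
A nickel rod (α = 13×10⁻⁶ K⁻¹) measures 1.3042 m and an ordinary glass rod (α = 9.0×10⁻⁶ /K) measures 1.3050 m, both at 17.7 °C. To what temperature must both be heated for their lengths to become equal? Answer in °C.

Equal length when α₁L₁ΔT − α₂L₂ΔT = L₂ − L₁ = 8.00×10⁻⁴ m
α₁L₁ = 1.69546×10⁻⁵, α₂L₂ = 1.1745×10⁻⁵ → Δ(αL) = 5.2096×10⁻⁶ m/K
ΔT = 8.00×10⁻⁴ / 5.2096×10⁻⁶ = 153.563 K, so T = 17.7 + 153.563 = 171.263 °C

T = 171.3 °C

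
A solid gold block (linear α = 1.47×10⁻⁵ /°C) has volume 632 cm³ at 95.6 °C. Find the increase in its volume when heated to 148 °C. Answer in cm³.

ΔV = 1.46 cm³

Isotropic solid: β ≈ 3α = 4.4×10⁻⁵ /K; ΔT = 52.4 K
ΔV = 3αV₀ΔT = 3(1.47×10⁻⁵)(632)(52.4) = 1.46 cm³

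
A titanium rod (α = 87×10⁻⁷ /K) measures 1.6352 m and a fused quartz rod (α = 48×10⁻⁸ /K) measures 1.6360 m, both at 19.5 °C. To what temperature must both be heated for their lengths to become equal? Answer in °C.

L₁(1 + α₁ΔT) = L₂(1 + α₂ΔT) ⇒ ΔT = (L₂ − L₁)/(α₁L₁ − α₂L₂)
L₂ − L₁ = 1.6360 − 1.6352 = 8.00×10⁻⁴ m
α₁L₁ − α₂L₂ = 87×10⁻⁷×1.6352 − 48×10⁻⁸×1.6360 = 1.344096×10⁻⁵ m/K
ΔT = 8.00×10⁻⁴ / 1.344096×10⁻⁵ = 59.5196 K
T = 19.5 + 59.5196 = 79.0196 °C

T = 79.02 °C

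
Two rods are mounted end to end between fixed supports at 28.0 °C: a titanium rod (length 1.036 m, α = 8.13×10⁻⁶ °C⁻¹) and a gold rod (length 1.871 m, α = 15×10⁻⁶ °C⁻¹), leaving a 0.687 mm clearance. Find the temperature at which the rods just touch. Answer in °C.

α₁L₁ = 8.42268×10⁻⁶ m/K, α₂L₂ = 2.8065×10⁻⁵ m/K → total 3.648768×10⁻⁵ m/K
ΔT = g/(α₁L₁+α₂L₂) = 6.87×10⁻⁴ / 3.648768×10⁻⁵ = 18.828 K
T = 28.0 + 18.828 = 46.828 °C

T = 46.8 °C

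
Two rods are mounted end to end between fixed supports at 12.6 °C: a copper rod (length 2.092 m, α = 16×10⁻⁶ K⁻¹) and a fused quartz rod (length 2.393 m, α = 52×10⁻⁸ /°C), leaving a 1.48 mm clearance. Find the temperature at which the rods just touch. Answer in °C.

T = 55.2 °C

Gap closes when ΔL₁ + ΔL₂ = 1.48 mm = 1.48×10⁻³ m
(α₁L₁ + α₂L₂)ΔT = g
α₁L₁ + α₂L₂ = 16×10⁻⁶×2.092 + 52×10⁻⁸×2.393 = 3.471636×10⁻⁵ m/K
ΔT = 1.48×10⁻³ / 3.471636×10⁻⁵ = 42.631 K
T = 12.6 + 42.631 = 55.231 °C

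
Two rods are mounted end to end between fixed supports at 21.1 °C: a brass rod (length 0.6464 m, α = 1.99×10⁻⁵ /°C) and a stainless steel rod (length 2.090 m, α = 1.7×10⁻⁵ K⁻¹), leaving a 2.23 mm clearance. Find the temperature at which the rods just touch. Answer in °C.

Gap closes when ΔL₁ + ΔL₂ = 2.23 mm = 2.23×10⁻³ m
(α₁L₁ + α₂L₂)ΔT = g
α₁L₁ + α₂L₂ = 1.99×10⁻⁵×0.6464 + 1.7×10⁻⁵×2.090 = 4.839336×10⁻⁵ m/K
ΔT = 2.23×10⁻³ / 4.839336×10⁻⁵ = 46.081 K
T = 21.1 + 46.081 = 67.181 °C

T = 67.2 °C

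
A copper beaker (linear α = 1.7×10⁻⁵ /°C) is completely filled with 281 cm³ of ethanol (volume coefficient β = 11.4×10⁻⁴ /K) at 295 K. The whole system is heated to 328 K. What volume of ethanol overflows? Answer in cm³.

The beaker also expands: β_container ≈ 3α = 5.1×10⁻⁵ /K
Net overflow = V₀(β_liq − 3α_cont)ΔT
β − 3α = 1.14×10⁻³ − 5.1×10⁻⁵ = 1.089×10⁻³ /K; ΔT = 33 K
ΔV = 281 × 1.089×10⁻³ × 33 = 10.1 cm³

10.1 cm³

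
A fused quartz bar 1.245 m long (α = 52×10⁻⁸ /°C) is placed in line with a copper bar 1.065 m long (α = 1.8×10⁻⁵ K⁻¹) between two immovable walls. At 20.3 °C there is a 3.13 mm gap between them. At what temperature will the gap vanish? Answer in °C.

T = 178 °C

Gap closes when ΔL₁ + ΔL₂ = 3.13 mm = 3.13×10⁻³ m
(α₁L₁ + α₂L₂)ΔT = g
α₁L₁ + α₂L₂ = 52×10⁻⁸×1.245 + 1.8×10⁻⁵×1.065 = 1.98174×10⁻⁵ m/K
ΔT = 3.13×10⁻³ / 1.98174×10⁻⁵ = 157.94 K
T = 20.3 + 157.94 = 178.24 °C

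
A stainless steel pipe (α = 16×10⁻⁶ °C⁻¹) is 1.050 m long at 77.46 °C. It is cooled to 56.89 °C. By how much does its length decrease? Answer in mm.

ΔL = 0.346 mm

|ΔT| = |56.89 − 77.46| = 20.57 K
ΔL = αL₀ΔT = (16×10⁻⁶)(1.050)(20.57) = 3.46×10⁻⁴ m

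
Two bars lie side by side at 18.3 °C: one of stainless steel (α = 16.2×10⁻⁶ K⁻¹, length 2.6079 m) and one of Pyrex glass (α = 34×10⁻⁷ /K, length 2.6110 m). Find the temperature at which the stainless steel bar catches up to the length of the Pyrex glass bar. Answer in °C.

L₁(1 + α₁ΔT) = L₂(1 + α₂ΔT) ⇒ ΔT = (L₂ − L₁)/(α₁L₁ − α₂L₂)
L₂ − L₁ = 2.6110 − 2.6079 = 3.10×10⁻³ m
α₁L₁ − α₂L₂ = 16.2×10⁻⁶×2.6079 − 34×10⁻⁷×2.6110 = 3.337058×10⁻⁵ m/K
ΔT = 3.10×10⁻³ / 3.337058×10⁻⁵ = 92.896 K
T = 18.3 + 92.896 = 111.196 °C

T = 111.2 °C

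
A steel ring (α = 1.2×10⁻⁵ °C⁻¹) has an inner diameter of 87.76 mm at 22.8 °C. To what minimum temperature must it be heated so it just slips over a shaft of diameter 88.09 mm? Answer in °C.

T = 336 °C

Required Δd = 88.09 − 87.76 = 0.33 mm
Δd = αd₀ΔT ⇒ ΔT = Δd/(αd₀) = 0.33 / (1.2×10⁻⁵ × 87.76) = 313.35 K
T_min = 22.8 + 313.35 = 336.15 °C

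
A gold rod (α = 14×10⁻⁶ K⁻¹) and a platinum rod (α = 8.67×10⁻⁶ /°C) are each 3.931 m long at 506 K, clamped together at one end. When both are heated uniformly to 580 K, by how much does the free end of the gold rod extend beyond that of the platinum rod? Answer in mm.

ΔT = 74 K
gold: ΔL = 14×10⁻⁶ × 3.931 m × 74 = 4.0725×10⁻³ m = 4.0725 mm
platinum: ΔL = 8.67×10⁻⁶ × 3.931 m × 74 = 2.5221×10⁻³ m = 2.5221 mm
difference = 4.0725 − 2.5221 = 1.5504 mm

1.55 mm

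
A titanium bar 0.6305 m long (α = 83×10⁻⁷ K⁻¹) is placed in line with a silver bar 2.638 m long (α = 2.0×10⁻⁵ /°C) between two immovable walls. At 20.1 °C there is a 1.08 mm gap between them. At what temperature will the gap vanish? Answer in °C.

α₁L₁ = 5.23315×10⁻⁶ m/K, α₂L₂ = 5.276×10⁻⁵ m/K → total 5.799315×10⁻⁵ m/K
ΔT = g/(α₁L₁+α₂L₂) = 1.08×10⁻³ / 5.799315×10⁻⁵ = 18.623 K
T = 20.1 + 18.623 = 38.723 °C

T = 38.7 °C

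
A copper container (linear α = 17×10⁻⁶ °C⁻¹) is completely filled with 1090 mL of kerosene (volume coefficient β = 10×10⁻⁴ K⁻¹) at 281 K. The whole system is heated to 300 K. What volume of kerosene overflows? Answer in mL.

19.7 mL

The container also expands: β_container ≈ 3α = 5.1×10⁻⁵ /K
Net overflow = V₀(β_liq − 3α_cont)ΔT
β − 3α = 1.00×10⁻³ − 5.1×10⁻⁵ = 9.49×10⁻⁴ /K; ΔT = 19 K
ΔV = 1090 × 9.49×10⁻⁴ × 19 = 19.7 mL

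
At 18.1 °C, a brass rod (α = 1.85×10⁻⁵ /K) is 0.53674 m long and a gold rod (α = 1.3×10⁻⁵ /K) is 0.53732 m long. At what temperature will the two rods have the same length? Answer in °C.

L₁(1 + α₁ΔT) = L₂(1 + α₂ΔT) ⇒ ΔT = (L₂ − L₁)/(α₁L₁ − α₂L₂)
L₂ − L₁ = 0.53732 − 0.53674 = 5.80×10⁻⁴ m
α₁L₁ − α₂L₂ = 1.85×10⁻⁵×0.53674 − 1.3×10⁻⁵×0.53732 = 2.94453×10⁻⁶ m/K
ΔT = 5.80×10⁻⁴ / 2.94453×10⁻⁶ = 196.975 K
T = 18.1 + 196.975 = 215.075 °C

T = 215.1 °C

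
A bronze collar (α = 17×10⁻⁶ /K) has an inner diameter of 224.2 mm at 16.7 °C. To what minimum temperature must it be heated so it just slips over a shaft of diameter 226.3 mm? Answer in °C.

T = 568 °C

Required Δd = 226.3 − 224.2 = 2.1 mm
Δd = αd₀ΔT ⇒ ΔT = Δd/(αd₀) = 2.1 / (17×10⁻⁶ × 224.2) = 550.98 K
T_min = 16.7 + 550.98 = 567.68 °C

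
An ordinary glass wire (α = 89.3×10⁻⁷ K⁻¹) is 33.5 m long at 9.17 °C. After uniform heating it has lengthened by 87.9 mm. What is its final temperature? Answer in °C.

ΔL = αL₀ΔT ⇒ ΔT = ΔL / (αL₀)
ΔT = 87.9×10⁻³ m / (89.3×10⁻⁷ × 33.5 m) = 293.83 K
T = 9.17 + 293.83 = 303.00 °C

T = 303 °C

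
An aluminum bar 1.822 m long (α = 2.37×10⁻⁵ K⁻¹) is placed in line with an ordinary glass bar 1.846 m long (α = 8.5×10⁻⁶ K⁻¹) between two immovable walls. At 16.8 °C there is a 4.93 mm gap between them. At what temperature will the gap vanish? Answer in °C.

α₁L₁ = 4.31814×10⁻⁵ m/K, α₂L₂ = 1.5691×10⁻⁵ m/K → total 5.88724×10⁻⁵ m/K
ΔT = g/(α₁L₁+α₂L₂) = 4.93×10⁻³ / 5.88724×10⁻⁵ = 83.74 K
T = 16.8 + 83.74 = 100.54 °C

T = 101 °C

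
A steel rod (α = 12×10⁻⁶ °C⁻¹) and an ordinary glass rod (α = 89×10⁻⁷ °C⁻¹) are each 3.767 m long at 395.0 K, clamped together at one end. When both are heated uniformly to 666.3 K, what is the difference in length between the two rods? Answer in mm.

ΔT = 271.3 K
steel: ΔL = 12×10⁻⁶ × 3.767 m × 271.3 = 1.2264×10⁻² m = 12.264 mm
ordinary glass: ΔL = 89×10⁻⁷ × 3.767 m × 271.3 = 9.0957×10⁻³ m = 9.0957 mm
difference = 12.264 − 9.0957 = 3.1683 mm

3.17 mm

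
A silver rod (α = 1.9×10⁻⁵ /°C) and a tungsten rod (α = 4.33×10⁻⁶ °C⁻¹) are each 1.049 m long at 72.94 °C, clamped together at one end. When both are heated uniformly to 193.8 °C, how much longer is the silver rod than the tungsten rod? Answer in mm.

1.86 mm

ΔT = 120.86 K
silver: ΔL = 1.9×10⁻⁵ × 1.049 m × 120.86 = 2.4089×10⁻³ m = 2.4089 mm
tungsten: ΔL = 4.33×10⁻⁶ × 1.049 m × 120.86 = 5.4897×10⁻⁴ m = 0.54897 mm
difference = 2.4089 − 0.54897 = 1.85993 mm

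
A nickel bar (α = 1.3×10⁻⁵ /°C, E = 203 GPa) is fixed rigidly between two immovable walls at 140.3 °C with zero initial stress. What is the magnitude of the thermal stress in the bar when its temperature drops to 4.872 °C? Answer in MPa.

Fully constrained: the free strain ε = αΔT is blocked, so σ = Eε = EαΔT.
|ΔT| = 135.428 K
σ = 203×10⁹ × 1.3×10⁻⁵ × 135.428 = 3.57×10⁸ Pa

σ = 357 MPa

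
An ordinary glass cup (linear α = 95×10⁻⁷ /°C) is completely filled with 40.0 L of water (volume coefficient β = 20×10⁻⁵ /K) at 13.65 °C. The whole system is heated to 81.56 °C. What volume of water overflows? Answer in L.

0.466 L

The cup also expands: β_container ≈ 3α = 2.85×10⁻⁵ /K
Net overflow = V₀(β_liq − 3α_cont)ΔT
β − 3α = 2.00×10⁻⁴ − 2.85×10⁻⁵ = 1.715×10⁻⁴ /K; ΔT = 67.91 K
ΔV = 40.0 × 1.715×10⁻⁴ × 67.91 = 0.466 L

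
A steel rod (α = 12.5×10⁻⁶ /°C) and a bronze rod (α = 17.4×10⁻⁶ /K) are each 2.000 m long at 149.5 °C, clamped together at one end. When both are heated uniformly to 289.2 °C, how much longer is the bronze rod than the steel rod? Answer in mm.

1.37 mm

ΔT = 139.7 K
steel: ΔL = 12.5×10⁻⁶ × 2.000 m × 139.7 = 3.4925×10⁻³ m = 3.4925 mm
bronze: ΔL = 17.4×10⁻⁶ × 2.000 m × 139.7 = 4.8616×10⁻³ m = 4.8616 mm
difference = 4.8616 − 3.4925 = 1.3691 mm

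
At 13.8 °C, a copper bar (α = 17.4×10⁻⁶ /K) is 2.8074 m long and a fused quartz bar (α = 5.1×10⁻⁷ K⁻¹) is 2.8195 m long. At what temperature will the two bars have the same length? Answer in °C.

Equal length when α₁L₁ΔT − α₂L₂ΔT = L₂ − L₁ = 1.21×10⁻² m
α₁L₁ = 4.884876×10⁻⁵, α₂L₂ = 1.437945×10⁻⁶ → Δ(αL) = 4.7410815×10⁻⁵ m/K
ΔT = 1.21×10⁻² / 4.7410815×10⁻⁵ = 255.216 K, so T = 13.8 + 255.216 = 269.016 °C

T = 269.0 °C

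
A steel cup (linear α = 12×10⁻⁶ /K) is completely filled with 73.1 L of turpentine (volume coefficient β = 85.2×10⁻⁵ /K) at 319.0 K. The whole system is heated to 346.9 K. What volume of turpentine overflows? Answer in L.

1.66 L

The cup also expands: β_container ≈ 3α = 3.6×10⁻⁵ /K
Net overflow = V₀(β_liq − 3α_cont)ΔT
β − 3α = 8.52×10⁻⁴ − 3.6×10⁻⁵ = 8.16×10⁻⁴ /K; ΔT = 27.9 K
ΔV = 73.1 × 8.16×10⁻⁴ × 27.9 = 1.66 L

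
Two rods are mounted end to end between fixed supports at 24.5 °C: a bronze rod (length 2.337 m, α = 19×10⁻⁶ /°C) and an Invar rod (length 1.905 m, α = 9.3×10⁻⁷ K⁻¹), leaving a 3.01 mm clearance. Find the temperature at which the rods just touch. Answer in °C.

T = 89.7 °C

Gap closes when ΔL₁ + ΔL₂ = 3.01 mm = 3.01×10⁻³ m
(α₁L₁ + α₂L₂)ΔT = g
α₁L₁ + α₂L₂ = 19×10⁻⁶×2.337 + 9.3×10⁻⁷×1.905 = 4.617465×10⁻⁵ m/K
ΔT = 3.01×10⁻³ / 4.617465×10⁻⁵ = 65.187 K
T = 24.5 + 65.187 = 89.687 °C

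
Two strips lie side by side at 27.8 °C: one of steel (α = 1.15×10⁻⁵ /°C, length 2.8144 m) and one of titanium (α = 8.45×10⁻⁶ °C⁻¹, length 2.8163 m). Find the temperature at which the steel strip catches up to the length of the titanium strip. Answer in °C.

L₁(1 + α₁ΔT) = L₂(1 + α₂ΔT) ⇒ ΔT = (L₂ − L₁)/(α₁L₁ − α₂L₂)
L₂ − L₁ = 2.8163 − 2.8144 = 1.90×10⁻³ m
α₁L₁ − α₂L₂ = 1.15×10⁻⁵×2.8144 − 8.45×10⁻⁶×2.8163 = 8.567865×10⁻⁶ m/K
ΔT = 1.90×10⁻³ / 8.567865×10⁻⁶ = 221.759 K
T = 27.8 + 221.759 = 249.559 °C

T = 249.6 °C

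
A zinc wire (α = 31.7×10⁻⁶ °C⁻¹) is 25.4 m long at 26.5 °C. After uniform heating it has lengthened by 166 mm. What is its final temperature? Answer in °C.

ΔL = αL₀ΔT ⇒ ΔT = ΔL / (αL₀)
ΔT = 166×10⁻³ m / (31.7×10⁻⁶ × 25.4 m) = 206.17 K
T = 26.5 + 206.17 = 232.67 °C

T = 233 °C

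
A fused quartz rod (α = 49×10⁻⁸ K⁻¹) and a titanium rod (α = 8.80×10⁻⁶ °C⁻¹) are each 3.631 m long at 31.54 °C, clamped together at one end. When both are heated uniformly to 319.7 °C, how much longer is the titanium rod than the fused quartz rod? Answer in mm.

ΔT = 288.16 K
fused quartz: ΔL = 49×10⁻⁸ × 3.631 m × 288.16 = 5.1269×10⁻⁴ m = 0.51269 mm
titanium: ΔL = 8.80×10⁻⁶ × 3.631 m × 288.16 = 9.2075×10⁻³ m = 9.2075 mm
difference = 9.2075 − 0.51269 = 8.69481 mm

8.69 mm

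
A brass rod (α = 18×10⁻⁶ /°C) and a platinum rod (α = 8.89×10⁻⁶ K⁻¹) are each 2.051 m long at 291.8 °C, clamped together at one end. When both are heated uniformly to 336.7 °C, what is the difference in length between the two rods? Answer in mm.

0.839 mm

ΔT = 44.9 K
brass: ΔL = 18×10⁻⁶ × 2.051 m × 44.9 = 1.6576×10⁻³ m = 1.6576 mm
platinum: ΔL = 8.89×10⁻⁶ × 2.051 m × 44.9 = 8.1868×10⁻⁴ m = 0.81868 mm
difference = 1.6576 − 0.81868 = 0.83892 mm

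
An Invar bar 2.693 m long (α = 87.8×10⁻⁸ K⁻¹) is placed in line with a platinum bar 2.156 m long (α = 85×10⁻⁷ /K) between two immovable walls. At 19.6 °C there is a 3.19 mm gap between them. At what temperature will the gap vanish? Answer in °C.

α₁L₁ = 2.364454×10⁻⁶ m/K, α₂L₂ = 1.8326×10⁻⁵ m/K → total 2.0690454×10⁻⁵ m/K
ΔT = g/(α₁L₁+α₂L₂) = 3.19×10⁻³ / 2.0690454×10⁻⁵ = 154.18 K
T = 19.6 + 154.18 = 173.78 °C

T = 174 °C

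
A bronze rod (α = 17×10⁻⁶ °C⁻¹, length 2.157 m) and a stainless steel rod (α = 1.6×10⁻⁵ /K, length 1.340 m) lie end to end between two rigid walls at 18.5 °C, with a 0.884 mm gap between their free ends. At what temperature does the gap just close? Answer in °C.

T = 33.7 °C

α₁L₁ = 3.6669×10⁻⁵ m/K, α₂L₂ = 2.144×10⁻⁵ m/K → total 5.8109×10⁻⁵ m/K
ΔT = g/(α₁L₁+α₂L₂) = 8.84×10⁻⁴ / 5.8109×10⁻⁵ = 15.213 K
T = 18.5 + 15.213 = 33.713 °C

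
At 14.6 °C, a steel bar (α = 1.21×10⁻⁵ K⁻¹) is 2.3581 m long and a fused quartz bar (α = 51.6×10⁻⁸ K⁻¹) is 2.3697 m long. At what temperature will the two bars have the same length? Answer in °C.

T = 439.3 °C

L₁(1 + α₁ΔT) = L₂(1 + α₂ΔT) ⇒ ΔT = (L₂ − L₁)/(α₁L₁ − α₂L₂)
L₂ − L₁ = 2.3697 − 2.3581 = 1.16×10⁻² m
α₁L₁ − α₂L₂ = 1.21×10⁻⁵×2.3581 − 51.6×10⁻⁸×2.3697 = 2.73102448×10⁻⁵ m/K
ΔT = 1.16×10⁻² / 2.73102448×10⁻⁵ = 424.749 K
T = 14.6 + 424.749 = 439.349 °C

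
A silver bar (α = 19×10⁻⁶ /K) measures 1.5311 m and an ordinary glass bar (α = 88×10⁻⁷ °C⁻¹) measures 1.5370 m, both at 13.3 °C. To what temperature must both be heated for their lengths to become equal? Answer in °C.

L₁(1 + α₁ΔT) = L₂(1 + α₂ΔT) ⇒ ΔT = (L₂ − L₁)/(α₁L₁ − α₂L₂)
L₂ − L₁ = 1.5370 − 1.5311 = 5.90×10⁻³ m
α₁L₁ − α₂L₂ = 19×10⁻⁶×1.5311 − 88×10⁻⁷×1.5370 = 1.55653×10⁻⁵ m/K
ΔT = 5.90×10⁻³ / 1.55653×10⁻⁵ = 379.048 K
T = 13.3 + 379.048 = 392.348 °C

T = 392.3 °C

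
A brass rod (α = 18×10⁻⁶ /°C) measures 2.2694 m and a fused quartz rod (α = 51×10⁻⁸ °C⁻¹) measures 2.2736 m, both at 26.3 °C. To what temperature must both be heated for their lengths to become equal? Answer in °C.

T = 132.1 °C

Equal length when α₁L₁ΔT − α₂L₂ΔT = L₂ − L₁ = 4.20×10⁻³ m
α₁L₁ = 4.08492×10⁻⁵, α₂L₂ = 1.159536×10⁻⁶ → Δ(αL) = 3.9689664×10⁻⁵ m/K
ΔT = 4.20×10⁻³ / 3.9689664×10⁻⁵ = 105.821 K, so T = 26.3 + 105.821 = 132.121 °C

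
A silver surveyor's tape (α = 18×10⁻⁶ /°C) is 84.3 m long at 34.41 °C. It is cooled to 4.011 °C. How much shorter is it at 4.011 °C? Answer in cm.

|ΔT| = |4.011 − 34.41| = 30.399 K
ΔL = αL₀ΔT = (18×10⁻⁶)(84.3)(30.399) = 4.61×10⁻² m

ΔL = 4.61 cm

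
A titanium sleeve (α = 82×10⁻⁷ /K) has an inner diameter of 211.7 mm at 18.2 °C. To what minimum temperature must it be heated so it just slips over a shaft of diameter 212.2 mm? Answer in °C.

T = 306 °C

Required Δd = 212.2 − 211.7 = 0.5 mm
Δd = αd₀ΔT ⇒ ΔT = Δd/(αd₀) = 0.5 / (82×10⁻⁷ × 211.7) = 288.03 K
T_min = 18.2 + 288.03 = 306.23 °C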